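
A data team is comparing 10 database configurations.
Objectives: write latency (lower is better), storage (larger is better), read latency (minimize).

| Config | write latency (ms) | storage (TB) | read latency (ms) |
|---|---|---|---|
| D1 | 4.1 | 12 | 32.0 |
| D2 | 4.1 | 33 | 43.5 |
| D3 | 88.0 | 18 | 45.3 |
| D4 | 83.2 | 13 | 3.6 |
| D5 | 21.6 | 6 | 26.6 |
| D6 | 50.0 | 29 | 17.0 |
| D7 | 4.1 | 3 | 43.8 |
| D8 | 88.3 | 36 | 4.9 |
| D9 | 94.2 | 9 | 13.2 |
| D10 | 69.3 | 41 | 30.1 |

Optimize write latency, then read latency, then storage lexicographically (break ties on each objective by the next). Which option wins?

D1

First minimize write latency: best is 4.1, kept {D1, D2, D7}.
Then minimize read latency: best is 32.0, kept {D1}.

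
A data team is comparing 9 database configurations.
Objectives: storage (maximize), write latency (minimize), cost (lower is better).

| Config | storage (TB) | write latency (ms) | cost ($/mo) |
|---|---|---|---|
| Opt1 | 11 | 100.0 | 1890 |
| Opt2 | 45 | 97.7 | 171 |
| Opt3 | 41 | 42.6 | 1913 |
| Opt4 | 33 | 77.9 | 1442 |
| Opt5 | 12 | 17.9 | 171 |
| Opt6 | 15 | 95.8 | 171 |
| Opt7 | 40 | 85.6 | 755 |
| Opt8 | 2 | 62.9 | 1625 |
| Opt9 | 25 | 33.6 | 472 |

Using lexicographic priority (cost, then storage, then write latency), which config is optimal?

First minimize cost: best is 171, kept {Opt2, Opt5, Opt6}.
Then maximize storage: best is 45, kept {Opt2}.

Opt2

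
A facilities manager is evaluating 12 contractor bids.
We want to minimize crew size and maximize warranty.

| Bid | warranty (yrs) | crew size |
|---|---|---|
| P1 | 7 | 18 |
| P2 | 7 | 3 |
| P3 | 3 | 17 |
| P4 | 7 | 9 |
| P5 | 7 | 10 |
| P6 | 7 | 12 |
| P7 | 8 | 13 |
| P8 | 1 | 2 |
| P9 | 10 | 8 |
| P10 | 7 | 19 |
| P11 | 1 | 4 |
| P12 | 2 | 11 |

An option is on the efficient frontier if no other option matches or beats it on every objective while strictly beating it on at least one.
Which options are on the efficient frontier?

P2, P8, P9

P1: dominated by P2 (warranty 7≥7, crew size 3≤18).
P2: not dominated.
P3: dominated by P2 (warranty 7≥3, crew size 3≤17).
P4: dominated by P2 (warranty 7≥7, crew size 3≤9).
P5: dominated by P2 (warranty 7≥7, crew size 3≤10).
P6: dominated by P2 (warranty 7≥7, crew size 3≤12).
P7: dominated by P9 (warranty 10≥8, crew size 8≤13).
P8: not dominated (best crew size).
P9: not dominated (best warranty).
P10: dominated by P1 (warranty 7≥7, crew size 18≤19).
P11: dominated by P2 (warranty 7≥1, crew size 3≤4).
P12: dominated by P2 (warranty 7≥2, crew size 3≤11).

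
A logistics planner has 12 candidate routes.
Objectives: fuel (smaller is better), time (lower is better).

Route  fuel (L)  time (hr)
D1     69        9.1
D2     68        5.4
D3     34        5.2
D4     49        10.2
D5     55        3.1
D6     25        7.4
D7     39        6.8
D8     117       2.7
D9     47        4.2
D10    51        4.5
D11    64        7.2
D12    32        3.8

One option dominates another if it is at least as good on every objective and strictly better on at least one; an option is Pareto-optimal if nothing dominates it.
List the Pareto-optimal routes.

D5, D6, D8, D12

D1: dominated by D2 (fuel 68≤69, time 5.4≤9.1).
D2: dominated by D3 (fuel 34≤68, time 5.2≤5.4).
D3: dominated by D12 (fuel 32≤34, time 3.8≤5.2).
D4: dominated by D3 (fuel 34≤49, time 5.2≤10.2).
D5: not dominated.
D6: not dominated (best fuel).
D7: dominated by D3 (fuel 34≤39, time 5.2≤6.8).
D8: not dominated (best time).
D9: dominated by D12 (fuel 32≤47, time 3.8≤4.2).
D10: dominated by D9 (fuel 47≤51, time 4.2≤4.5).
D11: dominated by D3 (fuel 34≤64, time 5.2≤7.2).
D12: not dominated.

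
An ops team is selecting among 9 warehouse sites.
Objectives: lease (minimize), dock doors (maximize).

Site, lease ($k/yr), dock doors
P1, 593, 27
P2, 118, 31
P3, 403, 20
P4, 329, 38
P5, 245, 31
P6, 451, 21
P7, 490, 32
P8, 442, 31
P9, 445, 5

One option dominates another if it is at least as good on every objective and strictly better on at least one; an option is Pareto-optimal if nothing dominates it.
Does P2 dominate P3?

P2 vs P3: lease 118≤403, dock doors 31≥20 — P2 is at least as good on every objective with at least one strict improvement.

Yes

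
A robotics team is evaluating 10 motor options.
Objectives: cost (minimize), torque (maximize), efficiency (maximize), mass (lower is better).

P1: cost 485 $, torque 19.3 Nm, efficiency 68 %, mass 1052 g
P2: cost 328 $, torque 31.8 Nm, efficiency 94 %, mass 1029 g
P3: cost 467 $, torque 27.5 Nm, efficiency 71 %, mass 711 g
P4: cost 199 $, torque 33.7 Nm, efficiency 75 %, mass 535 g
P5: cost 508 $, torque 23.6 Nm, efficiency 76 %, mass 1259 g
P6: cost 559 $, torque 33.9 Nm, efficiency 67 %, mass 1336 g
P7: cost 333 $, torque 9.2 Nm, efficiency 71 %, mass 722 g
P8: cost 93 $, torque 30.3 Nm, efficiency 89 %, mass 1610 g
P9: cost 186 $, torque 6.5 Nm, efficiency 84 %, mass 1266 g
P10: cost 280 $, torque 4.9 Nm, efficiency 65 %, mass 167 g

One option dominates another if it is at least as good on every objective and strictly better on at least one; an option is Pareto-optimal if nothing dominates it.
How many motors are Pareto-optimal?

6

P1: dominated by P2 (cost 328≤485, torque 31.8≥19.3, efficiency 94≥68, mass 1029≤1052).
P2: not dominated (best efficiency).
P3: dominated by P4 (cost 199≤467, torque 33.7≥27.5, efficiency 75≥71, mass 535≤711).
P4: not dominated.
P5: dominated by P2 (cost 328≤508, torque 31.8≥23.6, efficiency 94≥76, mass 1029≤1259).
P6: not dominated (best torque).
P7: dominated by P4 (cost 199≤333, torque 33.7≥9.2, efficiency 75≥71, mass 535≤722).
P8: not dominated (best cost).
P9: not dominated.
P10: not dominated (best mass).
Pareto-optimal: P2, P4, P6, P8, P9, P10 → 6.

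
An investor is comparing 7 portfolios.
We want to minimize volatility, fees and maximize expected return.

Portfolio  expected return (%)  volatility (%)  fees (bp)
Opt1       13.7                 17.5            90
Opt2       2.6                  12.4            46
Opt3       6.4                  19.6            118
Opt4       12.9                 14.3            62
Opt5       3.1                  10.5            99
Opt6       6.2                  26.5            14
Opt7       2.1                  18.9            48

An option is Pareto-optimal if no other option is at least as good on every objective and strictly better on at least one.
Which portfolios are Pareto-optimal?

Opt1, Opt2, Opt4, Opt5, Opt6

Opt1: not dominated (best expected return).
Opt2: not dominated.
Opt3: dominated by Opt1 (expected return 13.7≥6.4, volatility 17.5≤19.6, fees 90≤118).
Opt4: not dominated.
Opt5: not dominated (best volatility).
Opt6: not dominated (best fees).
Opt7: dominated by Opt2 (expected return 2.6≥2.1, volatility 12.4≤18.9, fees 46≤48).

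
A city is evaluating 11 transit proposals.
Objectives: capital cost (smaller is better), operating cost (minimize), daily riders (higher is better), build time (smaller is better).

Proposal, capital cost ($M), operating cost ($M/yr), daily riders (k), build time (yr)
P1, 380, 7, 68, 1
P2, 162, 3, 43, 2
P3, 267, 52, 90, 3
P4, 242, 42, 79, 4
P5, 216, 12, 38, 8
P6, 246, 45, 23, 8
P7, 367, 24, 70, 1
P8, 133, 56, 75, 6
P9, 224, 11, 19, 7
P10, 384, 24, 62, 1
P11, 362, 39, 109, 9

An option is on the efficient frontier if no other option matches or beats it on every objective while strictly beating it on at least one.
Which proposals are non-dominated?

P1, P2, P3, P4, P7, P8, P11

P1: not dominated.
P2: not dominated (best operating cost).
P3: not dominated.
P4: not dominated.
P5: dominated by P2 (capital cost 162≤216, operating cost 3≤12, daily riders 43≥38, build time 2≤8).
P6: dominated by P2 (capital cost 162≤246, operating cost 3≤45, daily riders 43≥23, build time 2≤8).
P7: not dominated.
P8: not dominated (best capital cost).
P9: dominated by P2 (capital cost 162≤224, operating cost 3≤11, daily riders 43≥19, build time 2≤7).
P10: dominated by P1 (capital cost 380≤384, operating cost 7≤24, daily riders 68≥62, build time 1≤1).
P11: not dominated (best daily riders).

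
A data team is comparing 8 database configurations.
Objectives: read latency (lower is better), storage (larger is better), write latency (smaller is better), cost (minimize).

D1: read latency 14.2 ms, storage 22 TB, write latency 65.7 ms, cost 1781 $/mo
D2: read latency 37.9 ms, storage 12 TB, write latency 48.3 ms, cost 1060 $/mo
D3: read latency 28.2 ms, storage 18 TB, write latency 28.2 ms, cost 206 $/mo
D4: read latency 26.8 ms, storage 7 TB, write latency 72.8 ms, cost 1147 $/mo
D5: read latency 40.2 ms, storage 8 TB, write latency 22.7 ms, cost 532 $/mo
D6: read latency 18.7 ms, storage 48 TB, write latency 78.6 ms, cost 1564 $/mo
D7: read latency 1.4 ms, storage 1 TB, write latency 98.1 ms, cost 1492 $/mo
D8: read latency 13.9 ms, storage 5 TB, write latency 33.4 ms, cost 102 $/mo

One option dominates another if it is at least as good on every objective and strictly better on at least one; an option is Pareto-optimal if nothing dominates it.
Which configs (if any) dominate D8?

D1: worse on read latency (14.2 vs 13.9).
D2: worse on read latency (37.9 vs 13.9).
D3: worse on read latency (28.2 vs 13.9).
D4: worse on read latency (26.8 vs 13.9).
D5: worse on read latency (40.2 vs 13.9).
D6: worse on read latency (18.7 vs 13.9).
D7: worse on storage (1 vs 5).
No option dominates D8.

none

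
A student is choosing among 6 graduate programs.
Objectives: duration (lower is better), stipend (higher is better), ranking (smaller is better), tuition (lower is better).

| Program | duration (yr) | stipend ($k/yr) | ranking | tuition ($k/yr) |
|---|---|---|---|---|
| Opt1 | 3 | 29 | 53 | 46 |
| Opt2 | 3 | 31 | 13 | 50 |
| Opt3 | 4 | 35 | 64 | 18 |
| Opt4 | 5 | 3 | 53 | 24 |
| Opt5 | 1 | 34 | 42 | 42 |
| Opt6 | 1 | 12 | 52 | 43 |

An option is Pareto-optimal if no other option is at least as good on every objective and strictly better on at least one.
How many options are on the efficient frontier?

Opt1: dominated by Opt5 (duration 1≤3, stipend 34≥29, ranking 42≤53, tuition 42≤46).
Opt2: not dominated (best ranking).
Opt3: not dominated (best stipend).
Opt4: not dominated.
Opt5: not dominated.
Opt6: dominated by Opt5 (duration 1≤1, stipend 34≥12, ranking 42≤52, tuition 42≤43).
Pareto-optimal: Opt2, Opt3, Opt4, Opt5 → 4.

4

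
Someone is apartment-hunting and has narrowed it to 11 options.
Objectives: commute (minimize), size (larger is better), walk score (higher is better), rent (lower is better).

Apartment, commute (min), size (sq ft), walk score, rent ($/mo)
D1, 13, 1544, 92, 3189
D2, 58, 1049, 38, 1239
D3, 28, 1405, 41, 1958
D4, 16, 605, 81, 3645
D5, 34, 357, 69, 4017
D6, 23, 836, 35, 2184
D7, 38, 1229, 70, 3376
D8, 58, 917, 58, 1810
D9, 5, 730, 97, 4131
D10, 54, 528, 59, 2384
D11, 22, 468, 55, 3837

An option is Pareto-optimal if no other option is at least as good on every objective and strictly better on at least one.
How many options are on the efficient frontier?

7

D1: not dominated (best size).
D2: not dominated (best rent).
D3: not dominated.
D4: dominated by D1 (commute 13≤16, size 1544≥605, walk score 92≥81, rent 3189≤3645).
D5: dominated by D1 (commute 13≤34, size 1544≥357, walk score 92≥69, rent 3189≤4017).
D6: not dominated.
D7: dominated by D1 (commute 13≤38, size 1544≥1229, walk score 92≥70, rent 3189≤3376).
D8: not dominated.
D9: not dominated (best commute).
D10: not dominated.
D11: dominated by D1 (commute 13≤22, size 1544≥468, walk score 92≥55, rent 3189≤3837).
Pareto-optimal: D1, D2, D3, D6, D8, D9, D10 → 7.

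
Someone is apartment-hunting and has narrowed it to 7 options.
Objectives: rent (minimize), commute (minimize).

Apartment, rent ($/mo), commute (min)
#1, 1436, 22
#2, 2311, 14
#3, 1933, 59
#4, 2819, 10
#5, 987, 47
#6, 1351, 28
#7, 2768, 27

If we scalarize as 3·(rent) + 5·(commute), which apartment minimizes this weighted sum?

#1: 3·1436 + 5·22 = 4418
#2: 3·2311 + 5·14 = 7003
#3: 3·1933 + 5·59 = 6094
#4: 3·2819 + 5·10 = 8507
#5: 3·987 + 5·47 = 3196
#6: 3·1351 + 5·28 = 4193
#7: 3·2768 + 5·27 = 8439
Lowest: #5 at 3196.

#5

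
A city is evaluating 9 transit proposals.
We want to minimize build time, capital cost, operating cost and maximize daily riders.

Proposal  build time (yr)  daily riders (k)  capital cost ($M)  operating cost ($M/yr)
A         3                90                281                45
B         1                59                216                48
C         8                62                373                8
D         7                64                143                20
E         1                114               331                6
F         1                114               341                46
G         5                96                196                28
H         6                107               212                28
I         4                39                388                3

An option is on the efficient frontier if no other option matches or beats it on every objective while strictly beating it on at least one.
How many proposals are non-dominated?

A: not dominated.
B: not dominated.
C: dominated by E (build time 1≤8, daily riders 114≥62, capital cost 331≤373, operating cost 6≤8).
D: not dominated (best capital cost).
E: not dominated.
F: dominated by E (build time 1≤1, daily riders 114≥114, capital cost 331≤341, operating cost 6≤46).
G: not dominated.
H: not dominated.
I: not dominated (best operating cost).
Pareto-optimal: A, B, D, E, G, H, I → 7.

7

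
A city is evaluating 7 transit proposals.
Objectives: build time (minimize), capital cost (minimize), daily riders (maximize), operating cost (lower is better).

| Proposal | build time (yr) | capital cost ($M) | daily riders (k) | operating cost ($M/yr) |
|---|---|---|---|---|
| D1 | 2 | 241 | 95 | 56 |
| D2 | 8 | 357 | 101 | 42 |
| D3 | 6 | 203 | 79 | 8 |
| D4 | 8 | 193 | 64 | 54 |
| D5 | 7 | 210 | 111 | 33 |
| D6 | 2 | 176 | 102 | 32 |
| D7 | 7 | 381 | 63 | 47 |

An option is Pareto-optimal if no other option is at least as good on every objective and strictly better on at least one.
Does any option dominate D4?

Yes

D6 vs D4: build time 2≤8, capital cost 176≤193, daily riders 102≥64, operating cost 32≤54 — D6 is at least as good on every objective and strictly better on at least one, so D6 dominates D4.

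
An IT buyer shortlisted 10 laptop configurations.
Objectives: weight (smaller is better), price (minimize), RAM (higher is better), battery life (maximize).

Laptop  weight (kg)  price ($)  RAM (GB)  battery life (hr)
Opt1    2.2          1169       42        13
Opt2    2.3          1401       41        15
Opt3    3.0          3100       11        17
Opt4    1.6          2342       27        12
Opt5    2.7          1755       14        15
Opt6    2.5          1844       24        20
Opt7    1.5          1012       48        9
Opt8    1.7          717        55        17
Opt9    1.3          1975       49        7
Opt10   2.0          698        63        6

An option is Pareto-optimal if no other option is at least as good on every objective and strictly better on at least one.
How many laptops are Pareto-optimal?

6

Opt1: dominated by Opt8 (weight 1.7≤2.2, price 717≤1169, RAM 55≥42, battery life 17≥13).
Opt2: dominated by Opt8 (weight 1.7≤2.3, price 717≤1401, RAM 55≥41, battery life 17≥15).
Opt3: dominated by Opt6 (weight 2.5≤3.0, price 1844≤3100, RAM 24≥11, battery life 20≥17).
Opt4: not dominated.
Opt5: dominated by Opt2 (weight 2.3≤2.7, price 1401≤1755, RAM 41≥14, battery life 15≥15).
Opt6: not dominated (best battery life).
Opt7: not dominated.
Opt8: not dominated.
Opt9: not dominated (best weight).
Opt10: not dominated (best price).
Pareto-optimal: Opt4, Opt6, Opt7, Opt8, Opt9, Opt10 → 6.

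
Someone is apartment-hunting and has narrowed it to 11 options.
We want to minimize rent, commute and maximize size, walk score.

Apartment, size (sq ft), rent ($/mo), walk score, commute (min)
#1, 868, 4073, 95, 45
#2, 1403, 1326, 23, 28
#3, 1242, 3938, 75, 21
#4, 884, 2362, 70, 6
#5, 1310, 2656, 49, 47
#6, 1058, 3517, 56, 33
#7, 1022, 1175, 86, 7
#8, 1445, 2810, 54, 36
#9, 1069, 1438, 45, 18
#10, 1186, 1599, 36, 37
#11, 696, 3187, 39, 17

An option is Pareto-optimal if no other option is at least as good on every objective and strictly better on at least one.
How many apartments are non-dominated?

#1: not dominated (best walk score).
#2: not dominated.
#3: not dominated.
#4: not dominated (best commute).
#5: not dominated.
#6: not dominated.
#7: not dominated (best rent).
#8: not dominated (best size).
#9: not dominated.
#10: not dominated.
#11: dominated by #4 (size 884≥696, rent 2362≤3187, walk score 70≥39, commute 6≤17).
Pareto-optimal: #1, #2, #3, #4, #5, #6, #7, #8, #9, #10 → 10.

10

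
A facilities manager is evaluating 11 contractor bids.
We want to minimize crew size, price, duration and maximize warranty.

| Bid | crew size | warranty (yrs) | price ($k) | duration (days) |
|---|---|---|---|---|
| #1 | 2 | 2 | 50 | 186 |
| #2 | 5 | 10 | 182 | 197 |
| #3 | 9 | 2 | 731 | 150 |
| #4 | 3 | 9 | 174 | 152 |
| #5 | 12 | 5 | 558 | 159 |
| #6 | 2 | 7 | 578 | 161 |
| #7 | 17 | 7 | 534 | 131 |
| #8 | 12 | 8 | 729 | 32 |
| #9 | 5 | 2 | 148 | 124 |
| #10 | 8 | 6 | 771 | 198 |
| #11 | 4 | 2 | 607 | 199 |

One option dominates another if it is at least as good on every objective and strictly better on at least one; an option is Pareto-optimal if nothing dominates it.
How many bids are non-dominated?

#1: not dominated (best price).
#2: not dominated (best warranty).
#3: dominated by #9 (crew size 5≤9, warranty 2≥2, price 148≤731, duration 124≤150).
#4: not dominated.
#5: dominated by #4 (crew size 3≤12, warranty 9≥5, price 174≤558, duration 152≤159).
#6: not dominated.
#7: not dominated.
#8: not dominated (best duration).
#9: not dominated.
#10: dominated by #2 (crew size 5≤8, warranty 10≥6, price 182≤771, duration 197≤198).
#11: dominated by #1 (crew size 2≤4, warranty 2≥2, price 50≤607, duration 186≤199).
Pareto-optimal: #1, #2, #4, #6, #7, #8, #9 → 7.

7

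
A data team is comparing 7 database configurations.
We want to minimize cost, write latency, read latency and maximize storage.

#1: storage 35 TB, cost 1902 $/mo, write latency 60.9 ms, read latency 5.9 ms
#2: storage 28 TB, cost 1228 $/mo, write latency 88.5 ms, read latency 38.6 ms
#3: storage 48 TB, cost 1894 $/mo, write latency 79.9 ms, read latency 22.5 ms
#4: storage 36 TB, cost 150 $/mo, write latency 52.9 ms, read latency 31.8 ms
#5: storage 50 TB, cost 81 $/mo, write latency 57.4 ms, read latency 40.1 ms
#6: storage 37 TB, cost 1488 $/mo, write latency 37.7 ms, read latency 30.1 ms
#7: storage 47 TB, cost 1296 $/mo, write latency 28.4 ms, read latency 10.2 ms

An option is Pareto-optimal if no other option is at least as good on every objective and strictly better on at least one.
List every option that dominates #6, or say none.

#7: storage 47≥37, cost 1296≤1488, write latency 28.4≤37.7, read latency 10.2≤30.1 — dominates #6.
Others (#1, #2, #3, #4, #5) are each worse than #6 on at least one objective.

#7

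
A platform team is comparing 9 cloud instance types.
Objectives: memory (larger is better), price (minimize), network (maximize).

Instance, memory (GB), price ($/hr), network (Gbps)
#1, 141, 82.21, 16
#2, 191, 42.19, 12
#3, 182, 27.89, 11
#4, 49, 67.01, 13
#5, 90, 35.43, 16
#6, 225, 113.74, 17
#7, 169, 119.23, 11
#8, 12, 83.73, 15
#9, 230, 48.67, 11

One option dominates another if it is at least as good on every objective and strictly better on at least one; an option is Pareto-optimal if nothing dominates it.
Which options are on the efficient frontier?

#1: not dominated.
#2: not dominated.
#3: not dominated (best price).
#4: dominated by #5 (memory 90≥49, price 35.43≤67.01, network 16≥13).
#5: not dominated.
#6: not dominated (best network).
#7: dominated by #2 (memory 191≥169, price 42.19≤119.23, network 12≥11).
#8: dominated by #1 (memory 141≥12, price 82.21≤83.73, network 16≥15).
#9: not dominated (best memory).

#1, #2, #3, #5, #6, #9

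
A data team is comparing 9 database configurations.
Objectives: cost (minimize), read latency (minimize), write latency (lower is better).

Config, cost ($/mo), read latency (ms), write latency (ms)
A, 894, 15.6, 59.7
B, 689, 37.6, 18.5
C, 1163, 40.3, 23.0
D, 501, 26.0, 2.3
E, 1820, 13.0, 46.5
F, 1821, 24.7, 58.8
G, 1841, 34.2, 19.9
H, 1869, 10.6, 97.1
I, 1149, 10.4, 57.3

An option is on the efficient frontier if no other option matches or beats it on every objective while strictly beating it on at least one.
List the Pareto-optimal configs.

A: not dominated.
B: dominated by D (cost 501≤689, read latency 26.0≤37.6, write latency 2.3≤18.5).
C: dominated by B (cost 689≤1163, read latency 37.6≤40.3, write latency 18.5≤23.0).
D: not dominated (best cost).
E: not dominated.
F: dominated by E (cost 1820≤1821, read latency 13.0≤24.7, write latency 46.5≤58.8).
G: dominated by D (cost 501≤1841, read latency 26.0≤34.2, write latency 2.3≤19.9).
H: dominated by I (cost 1149≤1869, read latency 10.4≤10.6, write latency 57.3≤97.1).
I: not dominated (best read latency).

A, D, E, I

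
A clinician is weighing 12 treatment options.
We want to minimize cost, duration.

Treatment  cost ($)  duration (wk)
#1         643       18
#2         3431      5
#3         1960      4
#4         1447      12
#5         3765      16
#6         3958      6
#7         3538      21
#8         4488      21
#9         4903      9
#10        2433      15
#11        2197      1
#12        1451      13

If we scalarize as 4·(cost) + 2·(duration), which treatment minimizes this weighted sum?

#1: 4·643 + 2·18 = 2608
#2: 4·3431 + 2·5 = 13734
#3: 4·1960 + 2·4 = 7848
#4: 4·1447 + 2·12 = 5812
#5: 4·3765 + 2·16 = 15092
#6: 4·3958 + 2·6 = 15844
#7: 4·3538 + 2·21 = 14194
#8: 4·4488 + 2·21 = 17994
#9: 4·4903 + 2·9 = 19630
#10: 4·2433 + 2·15 = 9762
#11: 4·2197 + 2·1 = 8790
#12: 4·1451 + 2·13 = 5830
Lowest: #1 at 2608.

#1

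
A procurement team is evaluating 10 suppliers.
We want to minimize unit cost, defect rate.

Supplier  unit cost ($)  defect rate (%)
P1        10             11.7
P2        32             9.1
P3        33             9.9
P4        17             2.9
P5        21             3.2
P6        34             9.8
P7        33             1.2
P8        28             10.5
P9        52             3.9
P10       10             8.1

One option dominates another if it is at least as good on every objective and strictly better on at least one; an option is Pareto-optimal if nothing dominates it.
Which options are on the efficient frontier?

P1: dominated by P10 (unit cost 10≤10, defect rate 8.1≤11.7).
P2: dominated by P4 (unit cost 17≤32, defect rate 2.9≤9.1).
P3: dominated by P2 (unit cost 32≤33, defect rate 9.1≤9.9).
P4: not dominated.
P5: dominated by P4 (unit cost 17≤21, defect rate 2.9≤3.2).
P6: dominated by P2 (unit cost 32≤34, defect rate 9.1≤9.8).
P7: not dominated (best defect rate).
P8: dominated by P4 (unit cost 17≤28, defect rate 2.9≤10.5).
P9: dominated by P4 (unit cost 17≤52, defect rate 2.9≤3.9).
P10: not dominated.

P4, P7, P10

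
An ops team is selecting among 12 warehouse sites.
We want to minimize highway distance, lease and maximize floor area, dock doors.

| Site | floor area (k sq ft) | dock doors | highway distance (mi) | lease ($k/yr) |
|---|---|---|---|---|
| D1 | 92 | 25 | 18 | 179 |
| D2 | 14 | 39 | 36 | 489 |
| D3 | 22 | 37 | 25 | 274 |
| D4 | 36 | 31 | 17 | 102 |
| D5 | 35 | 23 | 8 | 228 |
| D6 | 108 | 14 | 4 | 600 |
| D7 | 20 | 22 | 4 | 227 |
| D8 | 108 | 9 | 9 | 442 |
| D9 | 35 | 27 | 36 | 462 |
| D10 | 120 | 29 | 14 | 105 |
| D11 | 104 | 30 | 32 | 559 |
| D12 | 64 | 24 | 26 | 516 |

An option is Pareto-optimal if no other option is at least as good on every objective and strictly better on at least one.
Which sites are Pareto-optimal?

D2, D3, D4, D5, D6, D7, D8, D10, D11

D1: dominated by D10 (floor area 120≥92, dock doors 29≥25, highway distance 14≤18, lease 105≤179).
D2: not dominated (best dock doors).
D3: not dominated.
D4: not dominated (best lease).
D5: not dominated.
D6: not dominated.
D7: not dominated.
D8: not dominated.
D9: dominated by D4 (floor area 36≥35, dock doors 31≥27, highway distance 17≤36, lease 102≤462).
D10: not dominated (best floor area).
D11: not dominated.
D12: dominated by D1 (floor area 92≥64, dock doors 25≥24, highway distance 18≤26, lease 179≤516).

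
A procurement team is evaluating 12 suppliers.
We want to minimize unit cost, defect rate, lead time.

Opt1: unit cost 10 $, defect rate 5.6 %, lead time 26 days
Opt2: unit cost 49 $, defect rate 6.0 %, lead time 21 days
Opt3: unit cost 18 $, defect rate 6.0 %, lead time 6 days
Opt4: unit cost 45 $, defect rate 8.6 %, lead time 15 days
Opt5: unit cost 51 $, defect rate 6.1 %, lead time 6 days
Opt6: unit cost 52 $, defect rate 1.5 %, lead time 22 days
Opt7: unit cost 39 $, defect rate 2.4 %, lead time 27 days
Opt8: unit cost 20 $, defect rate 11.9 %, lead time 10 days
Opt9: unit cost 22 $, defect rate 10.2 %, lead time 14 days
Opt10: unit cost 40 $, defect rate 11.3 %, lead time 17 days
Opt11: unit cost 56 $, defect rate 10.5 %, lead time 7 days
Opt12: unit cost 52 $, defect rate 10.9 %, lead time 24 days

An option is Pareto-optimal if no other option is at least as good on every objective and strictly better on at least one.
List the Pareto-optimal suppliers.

Opt1: not dominated (best unit cost).
Opt2: dominated by Opt3 (unit cost 18≤49, defect rate 6.0≤6.0, lead time 6≤21).
Opt3: not dominated.
Opt4: dominated by Opt3 (unit cost 18≤45, defect rate 6.0≤8.6, lead time 6≤15).
Opt5: dominated by Opt3 (unit cost 18≤51, defect rate 6.0≤6.1, lead time 6≤6).
Opt6: not dominated (best defect rate).
Opt7: not dominated.
Opt8: dominated by Opt3 (unit cost 18≤20, defect rate 6.0≤11.9, lead time 6≤10).
Opt9: dominated by Opt3 (unit cost 18≤22, defect rate 6.0≤10.2, lead time 6≤14).
Opt10: dominated by Opt3 (unit cost 18≤40, defect rate 6.0≤11.3, lead time 6≤17).
Opt11: dominated by Opt3 (unit cost 18≤56, defect rate 6.0≤10.5, lead time 6≤7).
Opt12: dominated by Opt2 (unit cost 49≤52, defect rate 6.0≤10.9, lead time 21≤24).

Opt1, Opt3, Opt6, Opt7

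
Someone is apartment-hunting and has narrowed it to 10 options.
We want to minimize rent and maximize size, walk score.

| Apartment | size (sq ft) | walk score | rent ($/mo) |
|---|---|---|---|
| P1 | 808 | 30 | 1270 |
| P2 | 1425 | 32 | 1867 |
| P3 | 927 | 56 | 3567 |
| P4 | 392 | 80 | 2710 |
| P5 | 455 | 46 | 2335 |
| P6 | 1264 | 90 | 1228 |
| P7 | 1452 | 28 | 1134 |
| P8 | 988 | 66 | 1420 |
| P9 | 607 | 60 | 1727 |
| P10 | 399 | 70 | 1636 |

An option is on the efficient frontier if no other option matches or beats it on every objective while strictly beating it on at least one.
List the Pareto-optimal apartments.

P2, P6, P7

P1: dominated by P6 (size 1264≥808, walk score 90≥30, rent 1228≤1270).
P2: not dominated.
P3: dominated by P6 (size 1264≥927, walk score 90≥56, rent 1228≤3567).
P4: dominated by P6 (size 1264≥392, walk score 90≥80, rent 1228≤2710).
P5: dominated by P6 (size 1264≥455, walk score 90≥46, rent 1228≤2335).
P6: not dominated (best walk score).
P7: not dominated (best size).
P8: dominated by P6 (size 1264≥988, walk score 90≥66, rent 1228≤1420).
P9: dominated by P6 (size 1264≥607, walk score 90≥60, rent 1228≤1727).
P10: dominated by P6 (size 1264≥399, walk score 90≥70, rent 1228≤1636).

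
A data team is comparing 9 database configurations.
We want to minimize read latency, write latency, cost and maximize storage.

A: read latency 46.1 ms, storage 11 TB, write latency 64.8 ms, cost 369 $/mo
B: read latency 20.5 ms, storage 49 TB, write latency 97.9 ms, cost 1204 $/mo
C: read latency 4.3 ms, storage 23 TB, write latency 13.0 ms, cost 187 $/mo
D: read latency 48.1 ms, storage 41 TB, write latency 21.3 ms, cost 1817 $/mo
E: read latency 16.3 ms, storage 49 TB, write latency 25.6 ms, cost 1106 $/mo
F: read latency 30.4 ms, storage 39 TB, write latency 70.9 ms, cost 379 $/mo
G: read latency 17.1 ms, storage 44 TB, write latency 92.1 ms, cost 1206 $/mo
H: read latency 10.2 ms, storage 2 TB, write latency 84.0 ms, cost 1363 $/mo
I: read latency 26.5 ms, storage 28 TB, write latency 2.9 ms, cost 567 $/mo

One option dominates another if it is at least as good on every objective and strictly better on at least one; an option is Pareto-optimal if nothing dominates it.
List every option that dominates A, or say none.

C: read latency 4.3≤46.1, storage 23≥11, write latency 13.0≤64.8, cost 187≤369 — dominates A.
Others (B, D, E, F, G, H, I) are each worse than A on at least one objective.

C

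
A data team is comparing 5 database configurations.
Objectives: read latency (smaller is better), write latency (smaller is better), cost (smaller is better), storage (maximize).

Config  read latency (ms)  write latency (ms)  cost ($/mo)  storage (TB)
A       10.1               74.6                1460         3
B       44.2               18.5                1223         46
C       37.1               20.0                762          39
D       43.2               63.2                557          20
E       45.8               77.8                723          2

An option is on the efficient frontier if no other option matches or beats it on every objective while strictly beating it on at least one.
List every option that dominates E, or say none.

D: read latency 43.2≤45.8, write latency 63.2≤77.8, cost 557≤723, storage 20≥2 — dominates E.
Others (A, B, C) are each worse than E on at least one objective.

D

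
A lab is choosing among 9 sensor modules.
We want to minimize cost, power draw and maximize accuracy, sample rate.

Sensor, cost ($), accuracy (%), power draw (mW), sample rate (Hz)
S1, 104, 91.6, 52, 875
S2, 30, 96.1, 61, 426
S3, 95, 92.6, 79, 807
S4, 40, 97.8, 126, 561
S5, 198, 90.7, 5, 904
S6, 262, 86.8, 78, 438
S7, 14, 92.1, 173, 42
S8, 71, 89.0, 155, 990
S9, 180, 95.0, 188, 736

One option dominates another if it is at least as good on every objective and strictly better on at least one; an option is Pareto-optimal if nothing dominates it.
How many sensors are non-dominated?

S1: not dominated.
S2: not dominated.
S3: not dominated.
S4: not dominated (best accuracy).
S5: not dominated (best power draw).
S6: dominated by S1 (cost 104≤262, accuracy 91.6≥86.8, power draw 52≤78, sample rate 875≥438).
S7: not dominated (best cost).
S8: not dominated (best sample rate).
S9: not dominated.
Pareto-optimal: S1, S2, S3, S4, S5, S7, S8, S9 → 8.

8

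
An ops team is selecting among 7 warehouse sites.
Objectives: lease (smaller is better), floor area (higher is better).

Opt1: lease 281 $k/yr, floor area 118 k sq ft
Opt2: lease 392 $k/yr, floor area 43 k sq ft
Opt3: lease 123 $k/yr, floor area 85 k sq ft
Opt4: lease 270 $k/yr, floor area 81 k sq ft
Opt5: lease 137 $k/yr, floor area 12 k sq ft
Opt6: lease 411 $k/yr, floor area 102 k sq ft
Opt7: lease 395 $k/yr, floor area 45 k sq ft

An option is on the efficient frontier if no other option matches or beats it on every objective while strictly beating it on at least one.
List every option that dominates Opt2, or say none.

Opt1: lease 281≤392, floor area 118≥43 — dominates Opt2.
Opt3: lease 123≤392, floor area 85≥43 — dominates Opt2.
Opt4: lease 270≤392, floor area 81≥43 — dominates Opt2.
Others (Opt5, Opt6, Opt7) are each worse than Opt2 on at least one objective.

Opt1, Opt3, Opt4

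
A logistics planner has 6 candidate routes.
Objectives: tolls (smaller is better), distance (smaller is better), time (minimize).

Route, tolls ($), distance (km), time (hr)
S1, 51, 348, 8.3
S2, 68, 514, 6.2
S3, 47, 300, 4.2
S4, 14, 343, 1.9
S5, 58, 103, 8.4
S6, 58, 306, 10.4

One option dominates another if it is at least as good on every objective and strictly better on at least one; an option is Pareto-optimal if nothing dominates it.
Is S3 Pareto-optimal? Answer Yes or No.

Yes

S1: worse on tolls (51 vs 47).
S2: worse on tolls (68 vs 47).
S4: worse on distance (343 vs 300).
S5: worse on tolls (58 vs 47).
S6: worse on tolls (58 vs 47).
No option is at least as good as S3 on every objective and strictly better on one.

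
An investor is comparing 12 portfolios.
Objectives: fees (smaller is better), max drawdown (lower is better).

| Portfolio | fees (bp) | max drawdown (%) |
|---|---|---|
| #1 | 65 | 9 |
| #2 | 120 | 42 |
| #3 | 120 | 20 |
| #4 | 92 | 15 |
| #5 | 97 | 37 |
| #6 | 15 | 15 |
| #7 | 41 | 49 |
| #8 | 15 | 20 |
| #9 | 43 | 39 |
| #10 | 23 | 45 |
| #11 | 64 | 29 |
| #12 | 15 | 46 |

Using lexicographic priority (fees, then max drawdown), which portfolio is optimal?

First minimize fees: best is 15, kept {#6, #8, #12}.
Then minimize max drawdown: best is 15, kept {#6}.

#6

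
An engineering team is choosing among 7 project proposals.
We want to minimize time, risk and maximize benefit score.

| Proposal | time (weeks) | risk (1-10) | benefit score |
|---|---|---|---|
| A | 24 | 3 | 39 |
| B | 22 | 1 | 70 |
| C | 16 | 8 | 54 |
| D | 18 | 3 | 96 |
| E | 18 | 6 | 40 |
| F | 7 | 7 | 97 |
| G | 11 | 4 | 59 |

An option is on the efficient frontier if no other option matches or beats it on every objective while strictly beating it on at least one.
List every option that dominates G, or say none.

A: worse on time (24 vs 11).
B: worse on time (22 vs 11).
C: worse on time (16 vs 11).
D: worse on time (18 vs 11).
E: worse on time (18 vs 11).
F: worse on risk (7 vs 4).
No option dominates G.

none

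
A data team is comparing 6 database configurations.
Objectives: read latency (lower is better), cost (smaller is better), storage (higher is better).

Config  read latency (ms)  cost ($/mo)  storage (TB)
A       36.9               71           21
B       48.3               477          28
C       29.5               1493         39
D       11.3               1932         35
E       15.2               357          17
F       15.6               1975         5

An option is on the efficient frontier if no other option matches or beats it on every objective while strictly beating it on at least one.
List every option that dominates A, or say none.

none

B: worse on read latency (48.3 vs 36.9).
C: worse on cost (1493 vs 71).
D: worse on cost (1932 vs 71).
E: worse on cost (357 vs 71).
F: worse on cost (1975 vs 71).
No option dominates A.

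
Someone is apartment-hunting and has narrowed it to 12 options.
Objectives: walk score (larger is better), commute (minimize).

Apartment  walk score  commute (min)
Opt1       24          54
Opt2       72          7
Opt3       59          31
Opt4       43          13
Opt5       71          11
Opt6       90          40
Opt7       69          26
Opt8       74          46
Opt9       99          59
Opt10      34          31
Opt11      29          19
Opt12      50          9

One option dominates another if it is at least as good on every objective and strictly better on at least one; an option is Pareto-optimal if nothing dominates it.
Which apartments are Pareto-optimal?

Opt2, Opt6, Opt9

Opt1: dominated by Opt2 (walk score 72≥24, commute 7≤54).
Opt2: not dominated (best commute).
Opt3: dominated by Opt2 (walk score 72≥59, commute 7≤31).
Opt4: dominated by Opt2 (walk score 72≥43, commute 7≤13).
Opt5: dominated by Opt2 (walk score 72≥71, commute 7≤11).
Opt6: not dominated.
Opt7: dominated by Opt2 (walk score 72≥69, commute 7≤26).
Opt8: dominated by Opt6 (walk score 90≥74, commute 40≤46).
Opt9: not dominated (best walk score).
Opt10: dominated by Opt2 (walk score 72≥34, commute 7≤31).
Opt11: dominated by Opt2 (walk score 72≥29, commute 7≤19).
Opt12: dominated by Opt2 (walk score 72≥50, commute 7≤9).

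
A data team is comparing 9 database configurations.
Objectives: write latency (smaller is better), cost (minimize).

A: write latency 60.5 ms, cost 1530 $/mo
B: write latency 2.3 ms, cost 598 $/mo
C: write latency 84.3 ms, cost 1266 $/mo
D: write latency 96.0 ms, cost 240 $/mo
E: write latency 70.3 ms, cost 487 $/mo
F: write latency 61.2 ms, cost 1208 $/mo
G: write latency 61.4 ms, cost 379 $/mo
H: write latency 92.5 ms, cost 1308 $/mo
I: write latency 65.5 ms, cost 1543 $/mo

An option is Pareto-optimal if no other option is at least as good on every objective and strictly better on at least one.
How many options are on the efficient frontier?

3

A: dominated by B (write latency 2.3≤60.5, cost 598≤1530).
B: not dominated (best write latency).
C: dominated by B (write latency 2.3≤84.3, cost 598≤1266).
D: not dominated (best cost).
E: dominated by G (write latency 61.4≤70.3, cost 379≤487).
F: dominated by B (write latency 2.3≤61.2, cost 598≤1208).
G: not dominated.
H: dominated by B (write latency 2.3≤92.5, cost 598≤1308).
I: dominated by A (write latency 60.5≤65.5, cost 1530≤1543).
Pareto-optimal: B, D, G → 3.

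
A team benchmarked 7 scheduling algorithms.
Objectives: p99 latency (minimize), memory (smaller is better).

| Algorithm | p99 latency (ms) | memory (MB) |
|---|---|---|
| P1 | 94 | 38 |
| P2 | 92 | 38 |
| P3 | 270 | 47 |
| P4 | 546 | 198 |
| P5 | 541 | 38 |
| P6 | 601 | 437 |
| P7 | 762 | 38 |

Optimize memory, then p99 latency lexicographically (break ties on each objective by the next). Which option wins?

First minimize memory: best is 38, kept {P1, P2, P5, P7}.
Then minimize p99 latency: best is 92, kept {P2}.

P2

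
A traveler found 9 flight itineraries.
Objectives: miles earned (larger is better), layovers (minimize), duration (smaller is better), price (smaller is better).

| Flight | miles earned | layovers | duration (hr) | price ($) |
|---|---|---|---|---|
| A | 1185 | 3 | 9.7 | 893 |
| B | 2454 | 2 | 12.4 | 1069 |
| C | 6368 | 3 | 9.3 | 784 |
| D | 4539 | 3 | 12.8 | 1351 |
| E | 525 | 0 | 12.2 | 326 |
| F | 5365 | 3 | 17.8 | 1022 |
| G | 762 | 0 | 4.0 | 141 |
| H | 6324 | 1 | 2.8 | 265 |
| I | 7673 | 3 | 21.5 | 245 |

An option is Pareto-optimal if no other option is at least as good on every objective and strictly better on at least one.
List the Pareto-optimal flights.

A: dominated by C (miles earned 6368≥1185, layovers 3≤3, duration 9.3≤9.7, price 784≤893).
B: dominated by H (miles earned 6324≥2454, layovers 1≤2, duration 2.8≤12.4, price 265≤1069).
C: not dominated.
D: dominated by C (miles earned 6368≥4539, layovers 3≤3, duration 9.3≤12.8, price 784≤1351).
E: dominated by G (miles earned 762≥525, layovers 0≤0, duration 4.0≤12.2, price 141≤326).
F: dominated by C (miles earned 6368≥5365, layovers 3≤3, duration 9.3≤17.8, price 784≤1022).
G: not dominated (best price).
H: not dominated (best duration).
I: not dominated (best miles earned).

C, G, H, I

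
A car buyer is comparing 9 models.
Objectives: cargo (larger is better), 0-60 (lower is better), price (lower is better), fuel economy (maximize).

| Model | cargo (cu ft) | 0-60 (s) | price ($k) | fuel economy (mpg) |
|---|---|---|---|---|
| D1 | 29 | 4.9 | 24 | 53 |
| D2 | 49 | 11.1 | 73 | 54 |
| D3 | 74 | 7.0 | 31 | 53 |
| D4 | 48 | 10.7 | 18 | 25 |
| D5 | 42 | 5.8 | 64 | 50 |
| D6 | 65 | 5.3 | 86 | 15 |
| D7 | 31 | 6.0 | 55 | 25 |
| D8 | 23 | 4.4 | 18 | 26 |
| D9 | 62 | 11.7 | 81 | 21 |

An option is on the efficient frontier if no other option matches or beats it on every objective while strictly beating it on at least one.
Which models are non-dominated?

D1: not dominated.
D2: not dominated (best fuel economy).
D3: not dominated (best cargo).
D4: not dominated.
D5: not dominated.
D6: not dominated.
D7: not dominated.
D8: not dominated (best 0-60).
D9: dominated by D3 (cargo 74≥62, 0-60 7.0≤11.7, price 31≤81, fuel economy 53≥21).

D1, D2, D3, D4, D5, D6, D7, D8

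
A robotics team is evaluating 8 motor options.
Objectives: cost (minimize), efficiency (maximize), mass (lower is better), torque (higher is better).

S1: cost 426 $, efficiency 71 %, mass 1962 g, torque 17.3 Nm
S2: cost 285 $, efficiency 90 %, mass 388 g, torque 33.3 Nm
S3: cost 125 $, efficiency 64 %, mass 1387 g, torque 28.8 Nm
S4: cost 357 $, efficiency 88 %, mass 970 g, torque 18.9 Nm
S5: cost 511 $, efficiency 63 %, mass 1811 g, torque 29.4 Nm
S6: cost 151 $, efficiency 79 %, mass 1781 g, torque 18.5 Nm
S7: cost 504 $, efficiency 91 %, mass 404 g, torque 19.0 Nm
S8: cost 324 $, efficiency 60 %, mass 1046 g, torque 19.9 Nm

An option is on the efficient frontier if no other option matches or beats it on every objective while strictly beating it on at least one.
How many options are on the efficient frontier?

4

S1: dominated by S2 (cost 285≤426, efficiency 90≥71, mass 388≤1962, torque 33.3≥17.3).
S2: not dominated (best mass).
S3: not dominated (best cost).
S4: dominated by S2 (cost 285≤357, efficiency 90≥88, mass 388≤970, torque 33.3≥18.9).
S5: dominated by S2 (cost 285≤511, efficiency 90≥63, mass 388≤1811, torque 33.3≥29.4).
S6: not dominated.
S7: not dominated (best efficiency).
S8: dominated by S2 (cost 285≤324, efficiency 90≥60, mass 388≤1046, torque 33.3≥19.9).
Pareto-optimal: S2, S3, S6, S7 → 4.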